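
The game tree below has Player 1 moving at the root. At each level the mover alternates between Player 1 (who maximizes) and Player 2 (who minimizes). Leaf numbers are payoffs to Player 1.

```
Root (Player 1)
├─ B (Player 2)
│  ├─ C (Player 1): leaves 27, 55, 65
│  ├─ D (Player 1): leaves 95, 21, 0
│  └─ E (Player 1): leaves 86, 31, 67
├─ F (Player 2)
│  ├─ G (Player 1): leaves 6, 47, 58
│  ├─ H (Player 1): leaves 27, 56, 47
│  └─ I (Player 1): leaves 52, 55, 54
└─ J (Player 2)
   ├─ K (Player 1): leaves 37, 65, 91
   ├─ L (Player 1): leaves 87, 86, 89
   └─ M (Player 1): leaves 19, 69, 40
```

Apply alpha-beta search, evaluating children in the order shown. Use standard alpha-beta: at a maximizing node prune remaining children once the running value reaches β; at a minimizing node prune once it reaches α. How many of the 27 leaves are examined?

17

C [α=-∞,β=+∞]: v=65
D [α=-∞,β=65]: v=95 after child 1 ≥ β → β-cutoff, skip 2
E [α=-∞,β=65]: v=86 after child 1 ≥ β → β-cutoff, skip 2
B [α=-∞,β=+∞]: v=65
G [α=65,β=+∞]: v=58
F [α=65,β=+∞]: v=58 after child 1 ≤ α → α-cutoff, skip 2
K [α=65,β=+∞]: v=91
L [α=65,β=91]: v=89
M [α=65,β=89]: v=69
J [α=65,β=+∞]: v=69
Root [α=-∞,β=+∞]: v=69
Leaves evaluated: 17 of 27.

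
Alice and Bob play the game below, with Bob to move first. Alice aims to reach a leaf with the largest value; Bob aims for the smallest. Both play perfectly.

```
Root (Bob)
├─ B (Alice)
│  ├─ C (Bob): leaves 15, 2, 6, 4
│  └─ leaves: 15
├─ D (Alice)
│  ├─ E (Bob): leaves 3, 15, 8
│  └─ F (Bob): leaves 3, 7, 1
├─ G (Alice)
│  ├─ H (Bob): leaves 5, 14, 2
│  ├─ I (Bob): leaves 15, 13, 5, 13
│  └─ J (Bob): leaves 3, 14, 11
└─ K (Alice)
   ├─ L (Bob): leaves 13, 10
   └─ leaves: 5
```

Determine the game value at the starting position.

C (Bob): min(15, 2, 6, 4) = 2
B (Alice): max(2, 15) = 15
E (Bob): min(3, 15, 8) = 3
F (Bob): min(3, 7, 1) = 1
D (Alice): max(3, 1) = 3
H (Bob): min(5, 14, 2) = 2
I (Bob): min(15, 13, 5, 13) = 5
J (Bob): min(3, 14, 11) = 3
G (Alice): max(2, 5, 3) = 5
L (Bob): min(13, 10) = 10
K (Alice): max(10, 5) = 10
Root (Bob): min(15, 3, 5, 10) = 3

3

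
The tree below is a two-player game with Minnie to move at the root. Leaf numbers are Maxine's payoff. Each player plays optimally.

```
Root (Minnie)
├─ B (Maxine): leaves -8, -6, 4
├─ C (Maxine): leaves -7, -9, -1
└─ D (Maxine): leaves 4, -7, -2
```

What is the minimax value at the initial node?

-1

B (Maxine): max(-8, -6, 4) = 4
C (Maxine): max(-7, -9, -1) = -1
D (Maxine): max(4, -7, -2) = 4
Root (Minnie): min(4, -1, 4) = -1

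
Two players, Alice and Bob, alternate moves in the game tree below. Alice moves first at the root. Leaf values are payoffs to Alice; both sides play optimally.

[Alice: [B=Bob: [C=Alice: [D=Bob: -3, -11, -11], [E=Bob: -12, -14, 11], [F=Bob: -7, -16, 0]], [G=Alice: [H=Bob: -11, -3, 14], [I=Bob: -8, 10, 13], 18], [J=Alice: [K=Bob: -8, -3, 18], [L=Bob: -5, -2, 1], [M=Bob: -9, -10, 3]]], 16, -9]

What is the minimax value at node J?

-5

K: min(-8, -3, 18) = -8
L: min(-5, -2, 1) = -5
M: min(-9, -10, 3) = -10
J: max(-8, -5, -10) = -5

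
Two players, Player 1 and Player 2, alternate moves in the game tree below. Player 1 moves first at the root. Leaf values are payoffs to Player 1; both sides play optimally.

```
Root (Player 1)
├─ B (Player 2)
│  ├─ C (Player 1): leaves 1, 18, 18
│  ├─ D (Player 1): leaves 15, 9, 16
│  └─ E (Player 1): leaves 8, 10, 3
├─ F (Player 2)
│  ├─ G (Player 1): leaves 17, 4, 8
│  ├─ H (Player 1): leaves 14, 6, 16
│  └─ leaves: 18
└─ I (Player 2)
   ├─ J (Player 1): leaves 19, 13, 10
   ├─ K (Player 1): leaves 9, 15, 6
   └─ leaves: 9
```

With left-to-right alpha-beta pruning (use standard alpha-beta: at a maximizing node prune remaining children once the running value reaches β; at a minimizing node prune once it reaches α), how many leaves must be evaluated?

22

C [α=-∞,β=+∞]: v=18
D [α=-∞,β=18]: v=16
E [α=-∞,β=16]: v=10
B [α=-∞,β=+∞]: v=10
G [α=10,β=+∞]: v=17
H [α=10,β=17]: v=16
F [α=10,β=+∞]: v=16
J [α=16,β=+∞]: v=19
K [α=16,β=19]: v=15
I [α=16,β=+∞]: v=15 after child 2 ≤ α → α-cutoff, skip 1
Root [α=-∞,β=+∞]: v=16
Leaves evaluated: 22 of 23.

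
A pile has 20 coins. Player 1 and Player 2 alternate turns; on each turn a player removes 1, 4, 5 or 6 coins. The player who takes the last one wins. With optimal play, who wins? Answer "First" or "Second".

Second

Mark each pile size as W (mover wins) or L (mover loses):
i:   0  1  2  3  4  5  6  7  8  9 10 11 12 13 14 15 16 17 18 19 20
     L  W  L  W  W  W  W  W  W  L  W  L  W  W  W  W  W  W  L  W  L
Position 20 is L, so the second player wins.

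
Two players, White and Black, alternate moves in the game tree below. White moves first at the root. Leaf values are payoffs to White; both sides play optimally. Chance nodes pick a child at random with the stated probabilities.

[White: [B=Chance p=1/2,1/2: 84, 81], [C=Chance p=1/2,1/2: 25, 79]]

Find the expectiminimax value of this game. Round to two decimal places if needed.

82.5

B (Chance): 1/2·84 + 1/2·81 = 82.5
C (Chance): 1/2·25 + 1/2·79 = 52
Root (White): max(82.5, 52) = 82.5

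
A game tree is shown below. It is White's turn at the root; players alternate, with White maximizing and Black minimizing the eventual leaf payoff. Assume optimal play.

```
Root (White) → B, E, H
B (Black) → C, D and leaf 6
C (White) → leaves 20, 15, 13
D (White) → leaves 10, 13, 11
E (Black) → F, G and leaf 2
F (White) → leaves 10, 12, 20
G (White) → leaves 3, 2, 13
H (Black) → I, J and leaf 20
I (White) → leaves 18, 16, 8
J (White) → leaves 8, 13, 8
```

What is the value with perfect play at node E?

F: max(10, 12, 20) = 20
G: max(3, 2, 13) = 13
E: min(20, 13, 2) = 2

2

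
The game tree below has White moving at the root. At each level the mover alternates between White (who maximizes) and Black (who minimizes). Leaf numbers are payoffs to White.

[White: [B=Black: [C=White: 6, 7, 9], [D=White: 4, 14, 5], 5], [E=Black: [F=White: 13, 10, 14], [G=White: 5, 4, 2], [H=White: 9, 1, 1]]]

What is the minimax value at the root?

C (White): max(6, 7, 9) = 9
D (White): max(4, 14, 5) = 14
B (Black): min(9, 14, 5) = 5
F (White): max(13, 10, 14) = 14
G (White): max(5, 4, 2) = 5
H (White): max(9, 1, 1) = 9
E (Black): min(14, 5, 9) = 5
Root (White): max(5, 5) = 5

5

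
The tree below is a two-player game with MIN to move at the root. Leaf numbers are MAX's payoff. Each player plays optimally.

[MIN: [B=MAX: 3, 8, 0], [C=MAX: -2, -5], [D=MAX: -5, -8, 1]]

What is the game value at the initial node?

-2

B (MAX): max(3, 8, 0) = 8
C (MAX): max(-2, -5) = -2
D (MAX): max(-5, -8, 1) = 1
Root (MIN): min(8, -2, 1) = -2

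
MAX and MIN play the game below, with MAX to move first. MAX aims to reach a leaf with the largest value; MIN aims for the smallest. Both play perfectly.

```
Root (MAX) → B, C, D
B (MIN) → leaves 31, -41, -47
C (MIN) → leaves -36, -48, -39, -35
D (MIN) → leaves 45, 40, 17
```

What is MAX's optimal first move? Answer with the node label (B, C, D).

D

B (MIN): min(31, -41, -47) = -47
C (MIN): min(-36, -48, -39, -35) = -48
D (MIN): min(45, 40, 17) = 17
Root (MAX): max(-47, -48, 17) = 17
MAX picks the child with the highest value: D (value 17).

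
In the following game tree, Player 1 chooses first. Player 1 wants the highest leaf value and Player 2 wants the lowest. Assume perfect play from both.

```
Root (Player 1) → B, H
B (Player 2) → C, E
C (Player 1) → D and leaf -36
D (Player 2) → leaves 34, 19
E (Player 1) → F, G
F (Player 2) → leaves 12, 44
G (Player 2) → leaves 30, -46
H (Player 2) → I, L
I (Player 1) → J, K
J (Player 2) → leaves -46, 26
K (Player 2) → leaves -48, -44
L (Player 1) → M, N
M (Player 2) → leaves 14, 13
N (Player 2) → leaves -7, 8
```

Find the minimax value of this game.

12

D (Player 2): min(34, 19) = 19
C (Player 1): max(19, -36) = 19
F (Player 2): min(12, 44) = 12
G (Player 2): min(30, -46) = -46
E (Player 1): max(12, -46) = 12
B (Player 2): min(19, 12) = 12
J (Player 2): min(-46, 26) = -46
K (Player 2): min(-48, -44) = -48
I (Player 1): max(-46, -48) = -46
M (Player 2): min(14, 13) = 13
N (Player 2): min(-7, 8) = -7
L (Player 1): max(13, -7) = 13
H (Player 2): min(-46, 13) = -46
Root (Player 1): max(12, -46) = 12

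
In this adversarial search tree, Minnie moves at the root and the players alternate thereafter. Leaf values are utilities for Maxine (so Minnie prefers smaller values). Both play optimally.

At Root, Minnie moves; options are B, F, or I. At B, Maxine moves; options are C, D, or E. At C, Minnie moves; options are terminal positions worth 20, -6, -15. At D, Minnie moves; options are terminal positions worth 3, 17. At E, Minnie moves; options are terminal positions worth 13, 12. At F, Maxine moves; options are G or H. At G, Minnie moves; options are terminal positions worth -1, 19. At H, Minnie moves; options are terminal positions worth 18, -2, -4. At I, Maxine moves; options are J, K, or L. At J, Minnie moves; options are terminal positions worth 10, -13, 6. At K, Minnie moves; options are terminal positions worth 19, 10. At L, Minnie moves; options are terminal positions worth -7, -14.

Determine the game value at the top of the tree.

-1

C (Minnie): min(20, -6, -15) = -15
D (Minnie): min(3, 17) = 3
E (Minnie): min(13, 12) = 12
B (Maxine): max(-15, 3, 12) = 12
G (Minnie): min(-1, 19) = -1
H (Minnie): min(18, -2, -4) = -4
F (Maxine): max(-1, -4) = -1
J (Minnie): min(10, -13, 6) = -13
K (Minnie): min(19, 10) = 10
L (Minnie): min(-7, -14) = -14
I (Maxine): max(-13, 10, -14) = 10
Root (Minnie): min(12, -1, 10) = -1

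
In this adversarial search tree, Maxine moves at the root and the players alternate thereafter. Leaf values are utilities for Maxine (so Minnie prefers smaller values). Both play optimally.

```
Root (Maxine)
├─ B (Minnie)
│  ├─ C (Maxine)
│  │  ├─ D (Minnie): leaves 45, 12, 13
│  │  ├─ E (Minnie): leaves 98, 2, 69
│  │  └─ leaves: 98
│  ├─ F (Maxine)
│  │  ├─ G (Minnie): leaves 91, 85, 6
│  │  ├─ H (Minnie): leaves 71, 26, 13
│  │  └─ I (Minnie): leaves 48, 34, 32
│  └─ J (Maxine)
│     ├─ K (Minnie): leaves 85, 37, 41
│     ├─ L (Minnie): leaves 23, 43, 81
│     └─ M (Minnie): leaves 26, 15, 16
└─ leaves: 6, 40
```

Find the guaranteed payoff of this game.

40

D (Minnie): min(45, 12, 13) = 12
E (Minnie): min(98, 2, 69) = 2
C (Maxine): max(12, 2, 98) = 98
G (Minnie): min(91, 85, 6) = 6
H (Minnie): min(71, 26, 13) = 13
I (Minnie): min(48, 34, 32) = 32
F (Maxine): max(6, 13, 32) = 32
K (Minnie): min(85, 37, 41) = 37
L (Minnie): min(23, 43, 81) = 23
M (Minnie): min(26, 15, 16) = 15
J (Maxine): max(37, 23, 15) = 37
B (Minnie): min(98, 32, 37) = 32
Root (Maxine): max(32, 6, 40) = 40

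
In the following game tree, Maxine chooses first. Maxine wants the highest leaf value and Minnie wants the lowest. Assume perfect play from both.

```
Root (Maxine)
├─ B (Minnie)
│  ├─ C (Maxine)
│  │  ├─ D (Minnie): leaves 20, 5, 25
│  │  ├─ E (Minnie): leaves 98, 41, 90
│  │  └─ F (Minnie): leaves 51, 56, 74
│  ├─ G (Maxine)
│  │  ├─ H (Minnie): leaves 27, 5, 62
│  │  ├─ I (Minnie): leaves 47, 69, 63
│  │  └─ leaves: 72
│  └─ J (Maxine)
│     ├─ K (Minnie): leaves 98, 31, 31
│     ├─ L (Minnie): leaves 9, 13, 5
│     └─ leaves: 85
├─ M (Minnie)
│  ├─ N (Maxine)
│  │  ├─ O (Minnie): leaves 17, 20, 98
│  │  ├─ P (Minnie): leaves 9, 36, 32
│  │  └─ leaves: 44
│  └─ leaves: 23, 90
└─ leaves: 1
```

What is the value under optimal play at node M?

23

O: min(17, 20, 98) = 17
P: min(9, 36, 32) = 9
N: max(17, 9, 44) = 44
M: min(44, 23, 90) = 23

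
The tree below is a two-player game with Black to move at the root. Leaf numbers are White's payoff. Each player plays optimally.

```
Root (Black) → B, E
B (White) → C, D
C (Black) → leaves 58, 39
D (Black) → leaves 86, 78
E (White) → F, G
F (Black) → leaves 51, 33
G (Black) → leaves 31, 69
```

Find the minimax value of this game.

33

C (Black): min(58, 39) = 39
D (Black): min(86, 78) = 78
B (White): max(39, 78) = 78
F (Black): min(51, 33) = 33
G (Black): min(31, 69) = 31
E (White): max(33, 31) = 33
Root (Black): min(78, 33) = 33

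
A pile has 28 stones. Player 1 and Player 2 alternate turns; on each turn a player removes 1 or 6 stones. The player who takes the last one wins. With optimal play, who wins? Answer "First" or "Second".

Second

Mark each pile size as W (mover wins) or L (mover loses):
i:   0  1  2  3  4  5  6  7  8  9 10 11 12 13 14 15 16 17 18 19 20 21 22 23 24 25 26 27 28
     L  W  L  W  L  W  W  L  W  L  W  L  W  W  L  W  L  W  L  W  W  L  W  L  W  L  W  W  L
Position 28 is L, so the second player wins.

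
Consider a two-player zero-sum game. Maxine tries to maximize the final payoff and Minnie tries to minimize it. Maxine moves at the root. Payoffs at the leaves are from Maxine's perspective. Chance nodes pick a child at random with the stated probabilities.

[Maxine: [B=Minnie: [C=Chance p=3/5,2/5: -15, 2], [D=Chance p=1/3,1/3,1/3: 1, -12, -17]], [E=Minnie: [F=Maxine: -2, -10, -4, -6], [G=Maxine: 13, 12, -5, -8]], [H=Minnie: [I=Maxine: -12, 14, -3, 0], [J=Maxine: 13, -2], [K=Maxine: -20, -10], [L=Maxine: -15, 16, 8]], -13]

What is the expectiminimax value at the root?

C (Chance): 3/5·-15 + 2/5·2 = -8.2
D (Chance): 1/3·1 + 1/3·-12 + 1/3·-17 = -9.33
B (Minnie): min(-8.2, -9.33) = -9.33
F (Maxine): max(-2, -10, -4, -6) = -2
G (Maxine): max(13, 12, -5, -8) = 13
E (Minnie): min(-2, 13) = -2
I (Maxine): max(-12, 14, -3, 0) = 14
J (Maxine): max(13, -2) = 13
K (Maxine): max(-20, -10) = -10
L (Maxine): max(-15, 16, 8) = 16
H (Minnie): min(14, 13, -10, 16) = -10
Root (Maxine): max(-9.33, -2, -10, -13) = -2

-2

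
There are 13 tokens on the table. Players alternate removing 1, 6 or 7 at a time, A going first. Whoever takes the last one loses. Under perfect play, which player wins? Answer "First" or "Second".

Second

Compute winning (W) and losing (L) positions by backward induction:
i:   0  1  2  3  4  5  6  7  8  9 10 11 12 13
     W  L  W  L  W  L  W  W  W  W  W  W  W  L
Position 13 is L, so the second player wins.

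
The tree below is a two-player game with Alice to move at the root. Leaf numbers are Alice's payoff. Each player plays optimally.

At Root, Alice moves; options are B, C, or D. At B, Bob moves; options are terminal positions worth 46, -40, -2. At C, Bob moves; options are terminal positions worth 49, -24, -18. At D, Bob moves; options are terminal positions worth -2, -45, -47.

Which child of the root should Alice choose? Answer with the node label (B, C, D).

B (Bob): min(46, -40, -2) = -40
C (Bob): min(49, -24, -18) = -24
D (Bob): min(-2, -45, -47) = -47
Root (Alice): max(-40, -24, -47) = -24
Alice picks the child with the highest value: C (value -24).

C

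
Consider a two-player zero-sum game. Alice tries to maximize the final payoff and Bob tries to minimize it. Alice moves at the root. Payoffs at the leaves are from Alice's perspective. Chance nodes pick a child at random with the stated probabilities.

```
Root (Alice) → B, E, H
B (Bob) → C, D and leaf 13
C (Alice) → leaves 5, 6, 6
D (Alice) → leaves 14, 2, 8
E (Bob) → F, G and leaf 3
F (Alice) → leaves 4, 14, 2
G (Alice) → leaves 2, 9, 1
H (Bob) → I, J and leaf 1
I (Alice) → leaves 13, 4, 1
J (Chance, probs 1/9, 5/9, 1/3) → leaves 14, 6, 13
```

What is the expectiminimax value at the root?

6

C (Alice): max(5, 6, 6) = 6
D (Alice): max(14, 2, 8) = 14
B (Bob): min(6, 14, 13) = 6
F (Alice): max(4, 14, 2) = 14
G (Alice): max(2, 9, 1) = 9
E (Bob): min(14, 9, 3) = 3
I (Alice): max(13, 4, 1) = 13
J (Chance): 1/9·14 + 5/9·6 + 1/3·13 = 9.22
H (Bob): min(13, 9.22, 1) = 1
Root (Alice): max(6, 3, 1) = 6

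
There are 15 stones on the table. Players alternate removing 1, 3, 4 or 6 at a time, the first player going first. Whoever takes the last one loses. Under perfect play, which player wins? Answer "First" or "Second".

W/L table (W = player to move can force a win):
i:   0  1  2  3  4  5  6  7  8  9 10 11 12 13 14 15
     W  L  W  L  W  W  W  W  L  W  L  W  W  W  W  L
Position 15 is L, so the second player wins.

Second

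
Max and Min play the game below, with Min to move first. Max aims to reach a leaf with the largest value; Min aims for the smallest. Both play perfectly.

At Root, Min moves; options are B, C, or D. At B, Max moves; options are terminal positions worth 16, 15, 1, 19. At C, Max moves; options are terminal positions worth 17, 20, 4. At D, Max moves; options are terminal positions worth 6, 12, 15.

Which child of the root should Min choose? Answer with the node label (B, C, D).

B (Max): max(16, 15, 1, 19) = 19
C (Max): max(17, 20, 4) = 20
D (Max): max(6, 12, 15) = 15
Root (Min): min(19, 20, 15) = 15
Min picks the child with the lowest value: D (value 15).

D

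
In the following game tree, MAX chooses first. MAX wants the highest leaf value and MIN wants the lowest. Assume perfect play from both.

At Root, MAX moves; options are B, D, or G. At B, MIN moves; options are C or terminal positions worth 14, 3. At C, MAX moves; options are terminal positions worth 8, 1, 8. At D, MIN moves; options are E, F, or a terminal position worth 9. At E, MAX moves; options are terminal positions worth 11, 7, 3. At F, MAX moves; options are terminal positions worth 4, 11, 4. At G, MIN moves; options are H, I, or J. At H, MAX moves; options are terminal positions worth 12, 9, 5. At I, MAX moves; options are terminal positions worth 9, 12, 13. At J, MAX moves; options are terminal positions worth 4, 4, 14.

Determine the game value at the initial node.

C (MAX): max(8, 1, 8) = 8
B (MIN): min(8, 14, 3) = 3
E (MAX): max(11, 7, 3) = 11
F (MAX): max(4, 11, 4) = 11
D (MIN): min(11, 11, 9) = 9
H (MAX): max(12, 9, 5) = 12
I (MAX): max(9, 12, 13) = 13
J (MAX): max(4, 4, 14) = 14
G (MIN): min(12, 13, 14) = 12
Root (MAX): max(3, 9, 12) = 12

12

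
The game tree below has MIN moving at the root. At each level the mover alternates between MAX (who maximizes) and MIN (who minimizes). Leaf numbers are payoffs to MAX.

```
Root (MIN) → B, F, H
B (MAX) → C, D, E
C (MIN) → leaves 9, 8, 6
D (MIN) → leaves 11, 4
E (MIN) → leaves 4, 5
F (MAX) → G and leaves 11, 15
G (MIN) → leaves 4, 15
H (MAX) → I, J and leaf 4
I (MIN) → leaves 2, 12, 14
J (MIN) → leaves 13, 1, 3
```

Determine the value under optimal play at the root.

4

C (MIN): min(9, 8, 6) = 6
D (MIN): min(11, 4) = 4
E (MIN): min(4, 5) = 4
B (MAX): max(6, 4, 4) = 6
G (MIN): min(4, 15) = 4
F (MAX): max(4, 11, 15) = 15
I (MIN): min(2, 12, 14) = 2
J (MIN): min(13, 1, 3) = 1
H (MAX): max(2, 1, 4) = 4
Root (MIN): min(6, 15, 4) = 4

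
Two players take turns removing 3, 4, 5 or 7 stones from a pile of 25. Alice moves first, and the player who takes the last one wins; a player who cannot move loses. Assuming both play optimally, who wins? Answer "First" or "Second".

Compute winning (W) and losing (L) positions by backward induction:
i:   0  1  2  3  4  5  6  7  8  9 10 11 12 13 14 15 16 17 18 19 20 21 22 23 24 25
     L  L  L  W  W  W  W  W  W  W  L  L  L  W  W  W  W  W  W  W  L  L  L  W  W  W
Position 25 is W, so the first player wins.

First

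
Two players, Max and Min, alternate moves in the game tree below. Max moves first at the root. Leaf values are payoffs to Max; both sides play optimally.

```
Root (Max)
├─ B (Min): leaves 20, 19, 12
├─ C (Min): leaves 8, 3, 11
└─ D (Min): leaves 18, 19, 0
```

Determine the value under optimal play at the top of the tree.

12

B (Min): min(20, 19, 12) = 12
C (Min): min(8, 3, 11) = 3
D (Min): min(18, 19, 0) = 0
Root (Max): max(12, 3, 0) = 12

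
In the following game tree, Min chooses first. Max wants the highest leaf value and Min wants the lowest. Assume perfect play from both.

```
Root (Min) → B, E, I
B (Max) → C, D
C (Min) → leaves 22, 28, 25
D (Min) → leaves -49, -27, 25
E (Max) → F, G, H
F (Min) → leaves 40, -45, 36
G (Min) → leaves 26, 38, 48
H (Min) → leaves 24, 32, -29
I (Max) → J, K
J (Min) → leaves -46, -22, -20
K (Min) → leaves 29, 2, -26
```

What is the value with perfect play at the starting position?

C (Min): min(22, 28, 25) = 22
D (Min): min(-49, -27, 25) = -49
B (Max): max(22, -49) = 22
F (Min): min(40, -45, 36) = -45
G (Min): min(26, 38, 48) = 26
H (Min): min(24, 32, -29) = -29
E (Max): max(-45, 26, -29) = 26
J (Min): min(-46, -22, -20) = -46
K (Min): min(29, 2, -26) = -26
I (Max): max(-46, -26) = -26
Root (Min): min(22, 26, -26) = -26

-26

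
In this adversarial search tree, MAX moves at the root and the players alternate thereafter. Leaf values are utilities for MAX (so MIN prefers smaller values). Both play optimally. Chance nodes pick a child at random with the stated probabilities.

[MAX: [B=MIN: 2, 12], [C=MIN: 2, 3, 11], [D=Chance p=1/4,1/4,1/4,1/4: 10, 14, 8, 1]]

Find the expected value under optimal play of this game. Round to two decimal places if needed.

8.25

B (MIN): min(2, 12) = 2
C (MIN): min(2, 3, 11) = 2
D (Chance): 1/4·10 + 1/4·14 + 1/4·8 + 1/4·1 = 8.25
Root (MAX): max(2, 2, 8.25) = 8.25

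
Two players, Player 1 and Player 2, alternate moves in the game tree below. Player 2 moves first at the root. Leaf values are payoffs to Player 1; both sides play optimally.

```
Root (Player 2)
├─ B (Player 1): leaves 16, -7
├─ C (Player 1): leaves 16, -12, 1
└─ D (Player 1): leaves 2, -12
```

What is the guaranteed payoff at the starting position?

B (Player 1): max(16, -7) = 16
C (Player 1): max(16, -12, 1) = 16
D (Player 1): max(2, -12) = 2
Root (Player 2): min(16, 16, 2) = 2

2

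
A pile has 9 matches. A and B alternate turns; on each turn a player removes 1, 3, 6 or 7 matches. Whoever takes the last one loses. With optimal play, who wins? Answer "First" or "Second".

Compute winning (W) and losing (L) positions by backward induction:
i:   0  1  2  3  4  5  6  7  8  9
     W  L  W  L  W  L  W  W  W  W
Position 9 is W, so the first player wins.

First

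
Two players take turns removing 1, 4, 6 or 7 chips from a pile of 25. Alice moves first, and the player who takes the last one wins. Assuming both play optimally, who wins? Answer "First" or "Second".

First

Positions where the player to move wins (W) vs loses (L):
i:   0  1  2  3  4  5  6  7  8  9 10 11 12 13 14 15 16 17 18 19 20 21 22 23 24 25
     L  W  L  W  W  L  W  W  W  W  L  W  W  L  W  L  W  W  L  W  W  W  W  L  W  W
Position 25 is W, so the first player wins.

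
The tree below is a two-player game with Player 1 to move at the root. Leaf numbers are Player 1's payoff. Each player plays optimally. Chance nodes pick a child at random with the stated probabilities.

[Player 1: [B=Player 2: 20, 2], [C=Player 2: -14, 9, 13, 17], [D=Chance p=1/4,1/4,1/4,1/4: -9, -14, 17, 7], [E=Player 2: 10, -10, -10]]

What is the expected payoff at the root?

B (Player 2): min(20, 2) = 2
C (Player 2): min(-14, 9, 13, 17) = -14
D (Chance): 1/4·-9 + 1/4·-14 + 1/4·17 + 1/4·7 = 0.25
E (Player 2): min(10, -10, -10) = -10
Root (Player 1): max(2, -14, 0.25, -10) = 2

2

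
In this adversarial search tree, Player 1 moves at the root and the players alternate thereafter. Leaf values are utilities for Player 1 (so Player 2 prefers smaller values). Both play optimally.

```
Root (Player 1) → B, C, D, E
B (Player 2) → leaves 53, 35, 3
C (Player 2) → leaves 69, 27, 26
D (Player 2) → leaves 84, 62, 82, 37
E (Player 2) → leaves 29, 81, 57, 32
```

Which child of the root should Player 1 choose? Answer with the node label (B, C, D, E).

D

B (Player 2): min(53, 35, 3) = 3
C (Player 2): min(69, 27, 26) = 26
D (Player 2): min(84, 62, 82, 37) = 37
E (Player 2): min(29, 81, 57, 32) = 29
Root (Player 1): max(3, 26, 37, 29) = 37
Player 1 picks the child with the highest value: D (value 37).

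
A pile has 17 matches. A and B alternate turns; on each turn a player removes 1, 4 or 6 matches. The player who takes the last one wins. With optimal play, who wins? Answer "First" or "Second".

Compute winning (W) and losing (L) positions by backward induction:
i:   0  1  2  3  4  5  6  7  8  9 10 11 12 13 14 15 16 17
     L  W  L  W  W  L  W  L  W  W  L  W  L  W  W  L  W  L
Position 17 is L, so the second player wins.

Second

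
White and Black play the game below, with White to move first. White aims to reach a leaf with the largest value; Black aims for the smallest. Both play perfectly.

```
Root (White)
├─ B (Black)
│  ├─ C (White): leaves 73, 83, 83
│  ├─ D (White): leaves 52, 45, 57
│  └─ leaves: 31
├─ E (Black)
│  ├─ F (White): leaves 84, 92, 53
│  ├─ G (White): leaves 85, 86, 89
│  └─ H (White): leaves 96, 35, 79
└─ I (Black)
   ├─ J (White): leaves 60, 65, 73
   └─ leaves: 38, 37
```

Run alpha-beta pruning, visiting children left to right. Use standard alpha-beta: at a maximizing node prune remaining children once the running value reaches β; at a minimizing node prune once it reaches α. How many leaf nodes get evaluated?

17

C [α=-∞,β=+∞]: v=83
D [α=-∞,β=83]: v=57
B [α=-∞,β=+∞]: v=31
F [α=31,β=+∞]: v=92
G [α=31,β=92]: v=89
H [α=31,β=89]: v=96 after child 1 ≥ β → β-cutoff, skip 2
E [α=31,β=+∞]: v=89
J [α=89,β=+∞]: v=73
I [α=89,β=+∞]: v=73 after child 1 ≤ α → α-cutoff, skip 2
Root [α=-∞,β=+∞]: v=89
Leaves evaluated: 17 of 21.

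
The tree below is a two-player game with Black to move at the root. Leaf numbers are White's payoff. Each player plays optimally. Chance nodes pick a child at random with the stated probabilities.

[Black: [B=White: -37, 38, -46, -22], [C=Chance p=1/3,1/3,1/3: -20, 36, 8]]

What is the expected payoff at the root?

B (White): max(-37, 38, -46, -22) = 38
C (Chance): 1/3·-20 + 1/3·36 + 1/3·8 = 8
Root (Black): min(38, 8) = 8

8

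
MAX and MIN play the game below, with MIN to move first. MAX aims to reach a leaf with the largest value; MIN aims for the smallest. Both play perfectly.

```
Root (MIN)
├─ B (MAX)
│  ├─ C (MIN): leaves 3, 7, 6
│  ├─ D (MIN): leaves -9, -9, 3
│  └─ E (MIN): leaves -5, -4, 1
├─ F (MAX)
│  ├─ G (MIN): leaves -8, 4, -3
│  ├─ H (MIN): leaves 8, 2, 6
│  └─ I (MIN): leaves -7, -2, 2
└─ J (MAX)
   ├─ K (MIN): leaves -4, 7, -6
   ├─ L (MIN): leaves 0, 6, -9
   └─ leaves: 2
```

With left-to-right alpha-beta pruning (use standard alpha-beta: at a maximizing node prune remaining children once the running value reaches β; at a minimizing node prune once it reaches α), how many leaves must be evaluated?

19

C [α=-∞,β=+∞]: v=3
D [α=3,β=+∞]: v=-9 after child 1 ≤ α → α-cutoff, skip 2
E [α=3,β=+∞]: v=-5 after child 1 ≤ α → α-cutoff, skip 2
B [α=-∞,β=+∞]: v=3
G [α=-∞,β=3]: v=-8
H [α=-8,β=3]: v=2
I [α=2,β=3]: v=-7 after child 1 ≤ α → α-cutoff, skip 2
F [α=-∞,β=3]: v=2
K [α=-∞,β=2]: v=-6
L [α=-6,β=2]: v=-9
J [α=-∞,β=2]: v=2
Root [α=-∞,β=+∞]: v=2
Leaves evaluated: 19 of 25.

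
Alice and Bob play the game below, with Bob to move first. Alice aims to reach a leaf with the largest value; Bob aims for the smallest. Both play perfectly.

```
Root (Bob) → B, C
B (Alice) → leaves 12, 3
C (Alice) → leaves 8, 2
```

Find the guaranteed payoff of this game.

B (Alice): max(12, 3) = 12
C (Alice): max(8, 2) = 8
Root (Bob): min(12, 8) = 8

8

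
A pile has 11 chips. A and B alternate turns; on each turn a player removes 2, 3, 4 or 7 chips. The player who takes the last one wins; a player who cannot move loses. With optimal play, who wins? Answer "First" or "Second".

Second

Compute winning (W) and losing (L) positions by backward induction:
i:   0  1  2  3  4  5  6  7  8  9 10 11
     L  L  W  W  W  W  L  W  W  W  W  L
Position 11 is L, so the second player wins.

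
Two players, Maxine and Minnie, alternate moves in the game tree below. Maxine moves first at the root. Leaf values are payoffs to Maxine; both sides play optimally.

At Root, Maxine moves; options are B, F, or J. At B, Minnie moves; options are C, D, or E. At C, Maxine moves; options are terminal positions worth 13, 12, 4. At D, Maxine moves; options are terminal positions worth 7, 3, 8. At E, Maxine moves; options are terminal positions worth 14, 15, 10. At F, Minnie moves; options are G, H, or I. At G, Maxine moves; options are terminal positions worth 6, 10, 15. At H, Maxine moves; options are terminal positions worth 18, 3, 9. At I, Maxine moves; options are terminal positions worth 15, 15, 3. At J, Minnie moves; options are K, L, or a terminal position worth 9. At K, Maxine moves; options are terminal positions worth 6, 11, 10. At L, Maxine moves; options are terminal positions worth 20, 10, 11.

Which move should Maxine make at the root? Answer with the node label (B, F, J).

F

C (Maxine): max(13, 12, 4) = 13
D (Maxine): max(7, 3, 8) = 8
E (Maxine): max(14, 15, 10) = 15
B (Minnie): min(13, 8, 15) = 8
G (Maxine): max(6, 10, 15) = 15
H (Maxine): max(18, 3, 9) = 18
I (Maxine): max(15, 15, 3) = 15
F (Minnie): min(15, 18, 15) = 15
K (Maxine): max(6, 11, 10) = 11
L (Maxine): max(20, 10, 11) = 20
J (Minnie): min(11, 20, 9) = 9
Root (Maxine): max(8, 15, 9) = 15
Maxine picks the child with the highest value: F (value 15).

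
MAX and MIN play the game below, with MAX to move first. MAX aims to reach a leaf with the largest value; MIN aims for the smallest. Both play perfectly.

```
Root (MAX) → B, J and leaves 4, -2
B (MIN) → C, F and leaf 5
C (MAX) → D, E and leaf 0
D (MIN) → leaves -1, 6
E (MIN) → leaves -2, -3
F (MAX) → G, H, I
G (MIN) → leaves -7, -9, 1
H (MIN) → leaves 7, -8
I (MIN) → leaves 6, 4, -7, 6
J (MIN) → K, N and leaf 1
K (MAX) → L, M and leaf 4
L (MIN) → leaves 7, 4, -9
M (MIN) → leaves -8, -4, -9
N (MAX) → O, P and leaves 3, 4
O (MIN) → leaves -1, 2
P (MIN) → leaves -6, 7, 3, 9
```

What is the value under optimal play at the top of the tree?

4

D (MIN): min(-1, 6) = -1
E (MIN): min(-2, -3) = -3
C (MAX): max(-1, -3, 0) = 0
G (MIN): min(-7, -9, 1) = -9
H (MIN): min(7, -8) = -8
I (MIN): min(6, 4, -7, 6) = -7
F (MAX): max(-9, -8, -7) = -7
B (MIN): min(0, -7, 5) = -7
L (MIN): min(7, 4, -9) = -9
M (MIN): min(-8, -4, -9) = -9
K (MAX): max(-9, -9, 4) = 4
O (MIN): min(-1, 2) = -1
P (MIN): min(-6, 7, 3, 9) = -6
N (MAX): max(-1, -6, 3, 4) = 4
J (MIN): min(4, 4, 1) = 1
Root (MAX): max(-7, 1, 4, -2) = 4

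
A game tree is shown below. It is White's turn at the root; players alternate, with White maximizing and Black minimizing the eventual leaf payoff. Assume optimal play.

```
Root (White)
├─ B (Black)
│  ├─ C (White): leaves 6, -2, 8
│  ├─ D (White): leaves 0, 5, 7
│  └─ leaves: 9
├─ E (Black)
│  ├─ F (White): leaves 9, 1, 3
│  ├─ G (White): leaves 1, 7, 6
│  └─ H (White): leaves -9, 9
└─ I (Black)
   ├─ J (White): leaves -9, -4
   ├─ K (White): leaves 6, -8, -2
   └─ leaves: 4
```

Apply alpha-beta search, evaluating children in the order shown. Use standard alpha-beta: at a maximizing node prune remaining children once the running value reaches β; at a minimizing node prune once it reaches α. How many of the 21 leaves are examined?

15

C [α=-∞,β=+∞]: v=8
D [α=-∞,β=8]: v=7
B [α=-∞,β=+∞]: v=7
F [α=7,β=+∞]: v=9
G [α=7,β=9]: v=7
E [α=7,β=+∞]: v=7 after child 2 ≤ α → α-cutoff, skip 1
J [α=7,β=+∞]: v=-4
I [α=7,β=+∞]: v=-4 after child 1 ≤ α → α-cutoff, skip 2
Root [α=-∞,β=+∞]: v=7
Leaves evaluated: 15 of 21.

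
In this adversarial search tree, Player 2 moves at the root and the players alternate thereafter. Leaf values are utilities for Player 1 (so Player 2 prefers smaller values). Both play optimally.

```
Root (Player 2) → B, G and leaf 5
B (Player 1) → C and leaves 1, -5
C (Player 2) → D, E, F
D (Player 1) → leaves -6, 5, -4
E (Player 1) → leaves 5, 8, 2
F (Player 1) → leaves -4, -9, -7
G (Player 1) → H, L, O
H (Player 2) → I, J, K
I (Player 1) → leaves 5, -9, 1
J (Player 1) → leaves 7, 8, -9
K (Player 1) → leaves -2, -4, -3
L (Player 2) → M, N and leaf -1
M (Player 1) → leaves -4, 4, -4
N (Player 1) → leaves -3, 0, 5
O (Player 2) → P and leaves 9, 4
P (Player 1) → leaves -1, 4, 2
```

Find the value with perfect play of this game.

1

D (Player 1): max(-6, 5, -4) = 5
E (Player 1): max(5, 8, 2) = 8
F (Player 1): max(-4, -9, -7) = -4
C (Player 2): min(5, 8, -4) = -4
B (Player 1): max(-4, 1, -5) = 1
I (Player 1): max(5, -9, 1) = 5
J (Player 1): max(7, 8, -9) = 8
K (Player 1): max(-2, -4, -3) = -2
H (Player 2): min(5, 8, -2) = -2
M (Player 1): max(-4, 4, -4) = 4
N (Player 1): max(-3, 0, 5) = 5
L (Player 2): min(4, 5, -1) = -1
P (Player 1): max(-1, 4, 2) = 4
O (Player 2): min(4, 9, 4) = 4
G (Player 1): max(-2, -1, 4) = 4
Root (Player 2): min(1, 4, 5) = 1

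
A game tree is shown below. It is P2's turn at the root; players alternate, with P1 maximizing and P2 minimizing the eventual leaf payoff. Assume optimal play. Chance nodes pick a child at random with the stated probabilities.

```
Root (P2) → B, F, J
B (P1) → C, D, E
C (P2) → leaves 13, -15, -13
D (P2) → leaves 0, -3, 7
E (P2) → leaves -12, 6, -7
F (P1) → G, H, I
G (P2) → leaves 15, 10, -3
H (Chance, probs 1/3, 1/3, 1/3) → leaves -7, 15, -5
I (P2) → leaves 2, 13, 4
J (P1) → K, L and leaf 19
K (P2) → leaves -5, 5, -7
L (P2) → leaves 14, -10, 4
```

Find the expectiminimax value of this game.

-3

C (P2): min(13, -15, -13) = -15
D (P2): min(0, -3, 7) = -3
E (P2): min(-12, 6, -7) = -12
B (P1): max(-15, -3, -12) = -3
G (P2): min(15, 10, -3) = -3
H (Chance): 1/3·-7 + 1/3·15 + 1/3·-5 = 1
I (P2): min(2, 13, 4) = 2
F (P1): max(-3, 1, 2) = 2
K (P2): min(-5, 5, -7) = -7
L (P2): min(14, -10, 4) = -10
J (P1): max(-7, -10, 19) = 19
Root (P2): min(-3, 2, 19) = -3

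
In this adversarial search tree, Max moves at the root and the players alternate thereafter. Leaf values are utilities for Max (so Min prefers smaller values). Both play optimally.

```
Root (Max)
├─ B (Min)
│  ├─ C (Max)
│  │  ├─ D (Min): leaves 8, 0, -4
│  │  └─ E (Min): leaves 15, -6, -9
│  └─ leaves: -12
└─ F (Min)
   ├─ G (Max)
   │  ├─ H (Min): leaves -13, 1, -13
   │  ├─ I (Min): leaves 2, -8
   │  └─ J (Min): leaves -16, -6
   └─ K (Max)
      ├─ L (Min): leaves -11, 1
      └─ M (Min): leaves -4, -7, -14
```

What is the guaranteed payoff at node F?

H: min(-13, 1, -13) = -13
I: min(2, -8) = -8
J: min(-16, -6) = -16
G: max(-13, -8, -16) = -8
L: min(-11, 1) = -11
M: min(-4, -7, -14) = -14
K: max(-11, -14) = -11
F: min(-8, -11) = -11

-11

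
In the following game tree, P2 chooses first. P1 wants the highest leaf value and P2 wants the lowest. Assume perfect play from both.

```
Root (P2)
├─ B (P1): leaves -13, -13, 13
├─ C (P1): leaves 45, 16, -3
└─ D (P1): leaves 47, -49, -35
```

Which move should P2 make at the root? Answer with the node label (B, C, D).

B

B (P1): max(-13, -13, 13) = 13
C (P1): max(45, 16, -3) = 45
D (P1): max(47, -49, -35) = 47
Root (P2): min(13, 45, 47) = 13
P2 picks the child with the lowest value: B (value 13).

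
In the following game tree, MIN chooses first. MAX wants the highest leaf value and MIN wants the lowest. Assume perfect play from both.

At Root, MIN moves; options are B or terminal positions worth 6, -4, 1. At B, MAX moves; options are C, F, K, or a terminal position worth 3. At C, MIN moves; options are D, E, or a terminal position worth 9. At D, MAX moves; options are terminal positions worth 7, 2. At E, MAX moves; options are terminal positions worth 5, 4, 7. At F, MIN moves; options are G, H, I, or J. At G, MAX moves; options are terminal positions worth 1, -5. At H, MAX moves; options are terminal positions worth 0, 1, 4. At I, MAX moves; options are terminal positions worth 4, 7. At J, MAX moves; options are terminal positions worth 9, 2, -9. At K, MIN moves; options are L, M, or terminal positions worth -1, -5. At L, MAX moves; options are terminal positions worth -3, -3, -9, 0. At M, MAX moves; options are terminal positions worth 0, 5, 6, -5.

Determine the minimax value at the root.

D (MAX): max(7, 2) = 7
E (MAX): max(5, 4, 7) = 7
C (MIN): min(7, 7, 9) = 7
G (MAX): max(1, -5) = 1
H (MAX): max(0, 1, 4) = 4
I (MAX): max(4, 7) = 7
J (MAX): max(9, 2, -9) = 9
F (MIN): min(1, 4, 7, 9) = 1
L (MAX): max(-3, -3, -9, 0) = 0
M (MAX): max(0, 5, 6, -5) = 6
K (MIN): min(0, 6, -1, -5) = -5
B (MAX): max(7, 1, -5, 3) = 7
Root (MIN): min(7, 6, -4, 1) = -4

-4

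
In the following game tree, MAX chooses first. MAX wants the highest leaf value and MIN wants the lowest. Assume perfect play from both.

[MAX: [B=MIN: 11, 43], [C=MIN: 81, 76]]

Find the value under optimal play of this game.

76

B (MIN): min(11, 43) = 11
C (MIN): min(81, 76) = 76
Root (MAX): max(11, 76) = 76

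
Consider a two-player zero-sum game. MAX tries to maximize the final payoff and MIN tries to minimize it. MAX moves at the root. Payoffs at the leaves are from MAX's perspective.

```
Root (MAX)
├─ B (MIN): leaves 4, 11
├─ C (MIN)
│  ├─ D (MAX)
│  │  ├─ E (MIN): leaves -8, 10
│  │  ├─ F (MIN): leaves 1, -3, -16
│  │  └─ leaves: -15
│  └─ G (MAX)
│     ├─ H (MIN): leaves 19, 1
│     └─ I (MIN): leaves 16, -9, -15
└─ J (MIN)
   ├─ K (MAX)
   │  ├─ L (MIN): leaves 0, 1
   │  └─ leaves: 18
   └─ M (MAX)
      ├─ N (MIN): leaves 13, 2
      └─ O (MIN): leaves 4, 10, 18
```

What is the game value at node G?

1

H: min(19, 1) = 1
I: min(16, -9, -15) = -15
G: max(1, -15) = 1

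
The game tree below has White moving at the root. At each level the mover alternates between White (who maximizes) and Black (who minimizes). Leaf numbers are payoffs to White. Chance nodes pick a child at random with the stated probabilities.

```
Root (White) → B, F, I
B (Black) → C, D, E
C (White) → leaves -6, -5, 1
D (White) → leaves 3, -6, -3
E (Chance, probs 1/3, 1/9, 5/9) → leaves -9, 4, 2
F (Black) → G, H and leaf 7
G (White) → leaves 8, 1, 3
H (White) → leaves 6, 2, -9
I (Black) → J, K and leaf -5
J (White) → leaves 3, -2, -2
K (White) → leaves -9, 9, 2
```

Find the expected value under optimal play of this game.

C (White): max(-6, -5, 1) = 1
D (White): max(3, -6, -3) = 3
E (Chance): 1/3·-9 + 1/9·4 + 5/9·2 = -1.44
B (Black): min(1, 3, -1.44) = -1.44
G (White): max(8, 1, 3) = 8
H (White): max(6, 2, -9) = 6
F (Black): min(8, 6, 7) = 6
J (White): max(3, -2, -2) = 3
K (White): max(-9, 9, 2) = 9
I (Black): min(3, 9, -5) = -5
Root (White): max(-1.44, 6, -5) = 6

6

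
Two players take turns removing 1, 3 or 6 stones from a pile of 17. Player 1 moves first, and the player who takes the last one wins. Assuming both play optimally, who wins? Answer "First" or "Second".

i:   0  1  2  3  4  5  6  7  8  9 10 11 12 13 14 15 16 17
     L  W  L  W  L  W  W  W  W  L  W  L  W  L  W  W  W  W
Position 17 is W, so the first player wins.

First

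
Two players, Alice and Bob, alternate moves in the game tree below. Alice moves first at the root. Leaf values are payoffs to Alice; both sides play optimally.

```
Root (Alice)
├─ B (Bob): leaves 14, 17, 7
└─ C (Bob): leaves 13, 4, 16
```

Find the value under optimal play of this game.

B (Bob): min(14, 17, 7) = 7
C (Bob): min(13, 4, 16) = 4
Root (Alice): max(7, 4) = 7

7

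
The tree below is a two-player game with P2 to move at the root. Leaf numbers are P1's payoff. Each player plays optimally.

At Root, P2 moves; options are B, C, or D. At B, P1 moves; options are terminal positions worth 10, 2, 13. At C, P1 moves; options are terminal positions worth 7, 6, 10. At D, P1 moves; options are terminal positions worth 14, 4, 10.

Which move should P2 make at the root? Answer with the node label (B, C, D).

B (P1): max(10, 2, 13) = 13
C (P1): max(7, 6, 10) = 10
D (P1): max(14, 4, 10) = 14
Root (P2): min(13, 10, 14) = 10
P2 picks the child with the lowest value: C (value 10).

C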